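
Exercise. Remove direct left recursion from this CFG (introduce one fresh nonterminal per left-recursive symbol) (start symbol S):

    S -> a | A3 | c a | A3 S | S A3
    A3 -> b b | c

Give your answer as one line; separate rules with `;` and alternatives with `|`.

S -> a S' | A3 S' | c a S' | A3 S S'; A3 -> b b | c; S' -> A3 S' | ε

Left recursion appears on S.
For S: α = {A3}, β = {a, A3, c a, A3 S}. Rewrite as S → β S' and S' → α S' | ε.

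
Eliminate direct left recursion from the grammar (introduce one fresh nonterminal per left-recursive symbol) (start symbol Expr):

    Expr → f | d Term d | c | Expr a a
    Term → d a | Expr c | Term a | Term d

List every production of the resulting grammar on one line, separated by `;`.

Left recursion appears on Expr, Term.
For Expr: α = {a a}, β = {f, d Term d, c}. Rewrite as Expr → β Expr1 and Expr1 → α Expr1 | ε.
For Term: α = {a, d}, β = {d a, Expr c}. Rewrite as Term → β Term1 and Term1 → α Term1 | ε.

Expr → f Expr1 | d Term d Expr1 | c Expr1; Term → d a Term1 | Expr c Term1; Expr1 → a a Expr1 | ε; Term1 → a Term1 | d Term1 | ε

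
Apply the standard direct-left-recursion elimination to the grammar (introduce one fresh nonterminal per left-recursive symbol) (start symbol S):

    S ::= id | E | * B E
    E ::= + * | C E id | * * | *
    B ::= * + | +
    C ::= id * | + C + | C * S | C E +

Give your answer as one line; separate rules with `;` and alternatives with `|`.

Left recursion appears on C.
For C: α = {* S, E +}, β = {id *, + C +}. Rewrite as C → β C' and C' → α C' | ε.

S ::= id | E | * B E; E ::= + * | C E id | * * | *; B ::= * + | +; C ::= id * C' | + C + C'; C' ::= * S C' | E + C' | eps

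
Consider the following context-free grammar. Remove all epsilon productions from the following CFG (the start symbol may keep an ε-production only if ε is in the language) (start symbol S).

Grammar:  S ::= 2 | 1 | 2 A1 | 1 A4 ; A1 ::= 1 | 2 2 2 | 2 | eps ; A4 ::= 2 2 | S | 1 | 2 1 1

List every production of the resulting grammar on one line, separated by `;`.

Nullable set = {A1}.
ε ∉ L(G), so no ε-production is kept.

S ::= 2 | 1 | 2 A1 | 1 A4; A1 ::= 1 | 2 2 2 | 2; A4 ::= 2 2 | S | 1 | 2 1 1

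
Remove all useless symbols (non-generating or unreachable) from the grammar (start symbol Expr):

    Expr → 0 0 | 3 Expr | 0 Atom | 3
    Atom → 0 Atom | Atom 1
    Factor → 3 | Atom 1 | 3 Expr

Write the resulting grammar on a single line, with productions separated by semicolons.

Generating nonterminals: {Expr, Factor}.
Reachable from Expr after that: {Expr}.
Removed useless symbols: {Atom, Factor} and every production mentioning them.

Expr → 0 0 | 3 Expr | 3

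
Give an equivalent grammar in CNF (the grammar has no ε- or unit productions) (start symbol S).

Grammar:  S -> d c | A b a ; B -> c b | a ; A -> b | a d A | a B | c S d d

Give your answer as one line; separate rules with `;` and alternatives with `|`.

Introduce a nonterminal for each terminal appearing in a rule of length ≥ 2: X1 → d, X2 → c, X3 → b, X4 → a.
Binarize each right-hand side of length ≥ 3 by chaining fresh nonterminals (Y1, Y2, …): affected rules were S → A X3 X4; A → X4 X1 A; A → X2 S X1 X1.

S -> X1 X2 | A Y1; B -> X2 X3 | a; A -> b | X4 Y2 | X4 B | X2 Y3; X1 -> d; X2 -> c; X3 -> b; X4 -> a; Y1 -> X3 X4; Y2 -> X1 A; Y3 -> S Y4; Y4 -> X1 X1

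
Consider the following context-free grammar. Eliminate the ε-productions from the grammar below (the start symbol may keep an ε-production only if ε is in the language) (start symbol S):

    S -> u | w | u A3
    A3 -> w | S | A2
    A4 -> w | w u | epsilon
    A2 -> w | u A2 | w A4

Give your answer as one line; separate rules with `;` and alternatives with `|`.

Nullable set = {A4}.
ε ∉ L(G), so no ε-production is kept.

S -> u | w | u A3; A3 -> w | S | A2; A4 -> w | w u; A2 -> w | u A2 | w A4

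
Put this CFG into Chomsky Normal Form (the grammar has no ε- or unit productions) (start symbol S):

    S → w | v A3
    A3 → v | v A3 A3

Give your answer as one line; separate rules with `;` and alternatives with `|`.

S → w | X1 A3; A3 → v | X1 Y1; X1 → v; Y1 → A3 A3

Introduce a nonterminal for each terminal appearing in a rule of length ≥ 2: X1 → v.
Binarize each right-hand side of length ≥ 3 by chaining fresh nonterminals (Y1, Y2, …): affected rules were A3 → X1 A3 A3.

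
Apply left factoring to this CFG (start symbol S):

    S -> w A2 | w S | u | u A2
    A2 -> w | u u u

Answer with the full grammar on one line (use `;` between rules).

S -> w S' | u S''; A2 -> w | u u u; S' -> A2 | S; S'' -> ε | A2

S has alternatives sharing prefix 'w': factor to S → w S' with S' → A2 | S.
S has alternatives sharing prefix 'u': factor to S → u S'' with S'' → ε | A2.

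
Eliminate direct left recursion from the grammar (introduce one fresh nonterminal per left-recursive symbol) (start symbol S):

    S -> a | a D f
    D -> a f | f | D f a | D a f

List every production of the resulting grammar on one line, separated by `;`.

Left recursion appears on D.
For D: α = {f a, a f}, β = {a f, f}. Rewrite as D → β D' and D' → α D' | ε.

S -> a | a D f; D -> a f D' | f D'; D' -> f a D' | a f D' | eps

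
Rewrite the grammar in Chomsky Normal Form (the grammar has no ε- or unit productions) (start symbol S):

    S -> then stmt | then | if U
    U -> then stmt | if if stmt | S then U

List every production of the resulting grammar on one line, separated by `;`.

S -> X1 X2 | then | X3 U; U -> X1 X2 | X3 Y1 | S Y2; X1 -> then; X2 -> stmt; X3 -> if; Y1 -> X3 X2; Y2 -> X1 U

Introduce a nonterminal for each terminal appearing in a rule of length ≥ 2: X1 → then, X2 → stmt, X3 → if.
Binarize each right-hand side of length ≥ 3 by chaining fresh nonterminals (Y1, Y2, …): affected rules were U → X3 X3 X2; U → S X1 U.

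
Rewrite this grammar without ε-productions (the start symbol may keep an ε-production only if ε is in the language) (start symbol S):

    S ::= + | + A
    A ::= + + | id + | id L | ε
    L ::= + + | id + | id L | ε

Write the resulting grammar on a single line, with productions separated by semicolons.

The nullable symbols are {A, L}.
ε ∉ L(G), so no ε-production is kept.
Add the nullable-subset variants: A → id L gives id L | id. L → id L gives id L | id.

S ::= + | + A; A ::= + + | id + | id L | id; L ::= + + | id + | id L | id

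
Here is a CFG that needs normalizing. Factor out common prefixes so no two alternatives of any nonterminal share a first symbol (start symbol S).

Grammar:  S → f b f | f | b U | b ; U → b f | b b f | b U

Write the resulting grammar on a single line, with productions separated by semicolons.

S → f S' | b S''; U → b U'; S' → b f | epsilon; S'' → U | epsilon; U' → f | b f | U

S has alternatives sharing prefix 'f': factor to S → f S' with S' → b f | ε.
S has alternatives sharing prefix 'b': factor to S → b S'' with S'' → U | ε.
U has alternatives sharing prefix 'b': factor to U → b U' with U' → f | b f | U.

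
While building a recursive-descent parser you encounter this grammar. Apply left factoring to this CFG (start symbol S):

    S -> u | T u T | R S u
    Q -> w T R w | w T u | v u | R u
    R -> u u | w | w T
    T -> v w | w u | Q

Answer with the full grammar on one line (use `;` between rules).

S -> u | T u T | R S u; Q -> v u | R u | w T Q'; R -> u u | w R'; T -> v w | w u | Q; Q' -> R w | u; R' -> ε | T

Q has alternatives sharing prefix 'w T': factor to Q → w T Q' with Q' → R w | u.
R has alternatives sharing prefix 'w': factor to R → w R' with R' → ε | T.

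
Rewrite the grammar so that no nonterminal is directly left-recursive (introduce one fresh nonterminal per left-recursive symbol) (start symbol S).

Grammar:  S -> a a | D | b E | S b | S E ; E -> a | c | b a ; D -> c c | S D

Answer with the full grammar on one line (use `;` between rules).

S -> a a S' | D S' | b E S'; E -> a | c | b a; D -> c c | S D; S' -> b S' | E S' | epsilon

S is directly left-recursive.
For S: α = {b, E}, β = {a a, D, b E}. Rewrite as S → β S' and S' → α S' | ε.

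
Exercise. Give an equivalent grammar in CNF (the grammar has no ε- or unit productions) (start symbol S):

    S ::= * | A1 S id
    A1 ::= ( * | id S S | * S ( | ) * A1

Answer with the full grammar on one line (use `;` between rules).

Introduce a nonterminal for each terminal appearing in a rule of length ≥ 2: X1 → id, X2 → (, X3 → *, X4 → ).
Binarize each right-hand side of length ≥ 3 by chaining fresh nonterminals (Y1, Y2, …): affected rules were S → A1 S X1; A1 → X1 S S; A1 → X3 S X2; A1 → X4 X3 A1.

S ::= * | A1 Y1; A1 ::= X2 X3 | X1 Y2 | X3 Y3 | X4 Y4; X1 ::= id; X2 ::= (; X3 ::= *; X4 ::= ); Y1 ::= S X1; Y2 ::= S S; Y3 ::= S X2; Y4 ::= X3 A1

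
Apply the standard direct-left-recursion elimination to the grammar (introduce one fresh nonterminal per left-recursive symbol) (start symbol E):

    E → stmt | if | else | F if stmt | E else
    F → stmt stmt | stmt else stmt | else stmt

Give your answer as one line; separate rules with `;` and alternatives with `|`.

Left recursion appears on E.
For E: α = {else}, β = {stmt, if, else, F if stmt}. Rewrite as E → β E' and E' → α E' | ε.

E → stmt E' | if E' | else E' | F if stmt E'; F → stmt stmt | stmt else stmt | else stmt; E' → else E' | ε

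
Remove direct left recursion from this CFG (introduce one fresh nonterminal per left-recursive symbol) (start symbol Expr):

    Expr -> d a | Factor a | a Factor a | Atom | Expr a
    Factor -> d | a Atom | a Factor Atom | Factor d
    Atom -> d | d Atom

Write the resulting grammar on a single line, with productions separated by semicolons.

Expr, Factor are directly left-recursive.
For Expr: α = {a}, β = {d a, Factor a, a Factor a, Atom}. Rewrite as Expr → β Expr1 and Expr1 → α Expr1 | ε.
For Factor: α = {d}, β = {d, a Atom, a Factor Atom}. Rewrite as Factor → β Factor1 and Factor1 → α Factor1 | ε.

Expr -> d a Expr1 | Factor a Expr1 | a Factor a Expr1 | Atom Expr1; Factor -> d Factor1 | a Atom Factor1 | a Factor Atom Factor1; Atom -> d | d Atom; Expr1 -> a Expr1 | ε; Factor1 -> d Factor1 | ε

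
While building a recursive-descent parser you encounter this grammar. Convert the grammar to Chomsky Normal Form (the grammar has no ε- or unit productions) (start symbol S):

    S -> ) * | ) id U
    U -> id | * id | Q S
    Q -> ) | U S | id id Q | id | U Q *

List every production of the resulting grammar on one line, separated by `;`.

Introduce a nonterminal for each terminal appearing in a rule of length ≥ 2: X1 → ), X2 → *, X3 → id.
Binarize each right-hand side of length ≥ 3 by chaining fresh nonterminals (Y1, Y2, …): affected rules were S → X1 X3 U; Q → X3 X3 Q; Q → U Q X2.

S -> X1 X2 | X1 Y1; U -> id | X2 X3 | Q S; Q -> ) | U S | X3 Y2 | id | U Y3; X1 -> ); X2 -> *; X3 -> id; Y1 -> X3 U; Y2 -> X3 Q; Y3 -> Q X2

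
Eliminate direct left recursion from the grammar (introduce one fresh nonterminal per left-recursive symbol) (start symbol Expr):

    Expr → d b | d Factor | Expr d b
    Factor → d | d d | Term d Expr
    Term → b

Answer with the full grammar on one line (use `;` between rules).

Expr is directly left-recursive.
For Expr: α = {d b}, β = {d b, d Factor}. Rewrite as Expr → β Expr1 and Expr1 → α Expr1 | ε.

Expr → d b Expr1 | d Factor Expr1; Factor → d | d d | Term d Expr; Term → b; Expr1 → d b Expr1 | ε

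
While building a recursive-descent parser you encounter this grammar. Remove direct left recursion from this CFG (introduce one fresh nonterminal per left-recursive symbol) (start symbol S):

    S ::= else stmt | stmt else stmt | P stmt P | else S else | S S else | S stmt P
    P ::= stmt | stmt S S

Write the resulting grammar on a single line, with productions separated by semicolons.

S ::= else stmt S' | stmt else stmt S' | P stmt P S' | else S else S'; P ::= stmt | stmt S S; S' ::= S else S' | stmt P S' | ε

Directly left-recursive nonterminal: S.
For S: α = {S else, stmt P}, β = {else stmt, stmt else stmt, P stmt P, else S else}. Rewrite as S → β S' and S' → α S' | ε.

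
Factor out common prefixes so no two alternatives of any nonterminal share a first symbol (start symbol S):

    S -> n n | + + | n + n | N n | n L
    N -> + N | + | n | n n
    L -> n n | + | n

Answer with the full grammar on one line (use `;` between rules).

S has alternatives sharing prefix 'n': factor to S → n S' with S' → n | + n | L.
N has alternatives sharing prefix '+': factor to N → + N' with N' → N | ε.
N has alternatives sharing prefix 'n': factor to N → n N'' with N'' → ε | n.
L has alternatives sharing prefix 'n': factor to L → n L' with L' → n | ε.

S -> + + | N n | n S'; N -> + N' | n N''; L -> + | n L'; S' -> n | + n | L; N' -> N | ε; N'' -> ε | n; L' -> n | ε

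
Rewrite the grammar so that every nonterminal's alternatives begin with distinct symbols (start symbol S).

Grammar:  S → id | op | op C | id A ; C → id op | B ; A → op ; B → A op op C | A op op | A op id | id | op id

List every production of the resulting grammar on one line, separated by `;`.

S has alternatives sharing prefix 'id': factor to S → id S' with S' → ε | A.
S has alternatives sharing prefix 'op': factor to S → op S'' with S'' → ε | C.
B has alternatives sharing prefix 'A op': factor to B → A op B' with B' → op C | op | id.
B' has alternatives sharing prefix 'op': factor to B' → op B'' with B'' → C | ε.

S → id S' | op S''; C → id op | B; A → op; B → id | op id | A op B'; S' → ε | A; S'' → ε | C; B' → id | op B''; B'' → C | ε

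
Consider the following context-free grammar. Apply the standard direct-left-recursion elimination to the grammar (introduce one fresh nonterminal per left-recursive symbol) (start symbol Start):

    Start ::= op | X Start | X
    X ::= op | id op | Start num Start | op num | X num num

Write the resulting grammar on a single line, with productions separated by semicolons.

Left recursion appears on X.
For X: α = {num num}, β = {op, id op, Start num Start, op num}. Rewrite as X → β X1 and X1 → α X1 | ε.

Start ::= op | X Start | X; X ::= op X1 | id op X1 | Start num Start X1 | op num X1; X1 ::= num num X1 | eps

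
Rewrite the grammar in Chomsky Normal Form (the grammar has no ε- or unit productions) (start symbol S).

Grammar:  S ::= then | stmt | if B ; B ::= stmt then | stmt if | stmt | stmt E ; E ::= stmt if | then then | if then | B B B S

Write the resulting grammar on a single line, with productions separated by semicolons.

Introduce a nonterminal for each terminal appearing in a rule of length ≥ 2: X1 → if, X2 → stmt, X3 → then.
Binarize each right-hand side of length ≥ 3 by chaining fresh nonterminals (Y1, Y2, …): affected rules were E → B B B S.

S ::= then | stmt | X1 B; B ::= X2 X3 | X2 X1 | stmt | X2 E; E ::= X2 X1 | X3 X3 | X1 X3 | B Y1; X1 ::= if; X2 ::= stmt; X3 ::= then; Y1 ::= B Y2; Y2 ::= B S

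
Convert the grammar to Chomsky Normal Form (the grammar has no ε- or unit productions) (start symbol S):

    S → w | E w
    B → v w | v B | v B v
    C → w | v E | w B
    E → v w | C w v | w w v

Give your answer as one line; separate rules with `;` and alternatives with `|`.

Introduce a nonterminal for each terminal appearing in a rule of length ≥ 2: X1 → w, X2 → v.
Binarize each right-hand side of length ≥ 3 by chaining fresh nonterminals (Y1, Y2, …): affected rules were B → X2 B X2; E → C X1 X2; E → X1 X1 X2.

S → w | E X1; B → X2 X1 | X2 B | X2 Y1; C → w | X2 E | X1 B; E → X2 X1 | C Y2 | X1 Y3; X1 → w; X2 → v; Y1 → B X2; Y2 → X1 X2; Y3 → X1 X2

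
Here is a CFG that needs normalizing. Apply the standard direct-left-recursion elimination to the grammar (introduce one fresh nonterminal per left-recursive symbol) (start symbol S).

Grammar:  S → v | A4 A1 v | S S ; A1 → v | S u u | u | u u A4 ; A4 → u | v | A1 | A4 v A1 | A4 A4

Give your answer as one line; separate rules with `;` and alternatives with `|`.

Directly left-recursive nonterminals: S, A4.
For S: α = {S}, β = {v, A4 A1 v}. Rewrite as S → β S' and S' → α S' | ε.
For A4: α = {v A1, A4}, β = {u, v, A1}. Rewrite as A4 → β A4' and A4' → α A4' | ε.

S → v S' | A4 A1 v S'; A1 → v | S u u | u | u u A4; A4 → u A4' | v A4' | A1 A4'; S' → S S' | eps; A4' → v A1 A4' | A4 A4' | eps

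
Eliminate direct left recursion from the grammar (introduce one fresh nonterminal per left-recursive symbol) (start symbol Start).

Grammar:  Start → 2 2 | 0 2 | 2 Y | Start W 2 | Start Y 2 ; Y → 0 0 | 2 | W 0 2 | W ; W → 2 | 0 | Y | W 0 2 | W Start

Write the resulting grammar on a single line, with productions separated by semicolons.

Left recursion appears on Start, W.
For Start: α = {W 2, Y 2}, β = {2 2, 0 2, 2 Y}. Rewrite as Start → β Start1 and Start1 → α Start1 | ε.
For W: α = {0 2, Start}, β = {2, 0, Y}. Rewrite as W → β W1 and W1 → α W1 | ε.

Start → 2 2 Start1 | 0 2 Start1 | 2 Y Start1; Y → 0 0 | 2 | W 0 2 | W; W → 2 W1 | 0 W1 | Y W1; Start1 → W 2 Start1 | Y 2 Start1 | ε; W1 → 0 2 W1 | Start W1 | ε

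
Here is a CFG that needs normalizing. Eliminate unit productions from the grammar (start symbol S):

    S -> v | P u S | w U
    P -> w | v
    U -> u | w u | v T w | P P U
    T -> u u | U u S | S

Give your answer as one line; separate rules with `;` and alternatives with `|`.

S -> v | P u S | w U; P -> w | v; U -> u | w u | v T w | P P U; T -> v | P u S | w U | u u | U u S

Unit pairs: T ⇒* {S}.
For every A with A ⇒* B via unit rules, add B's non-unit alternatives to A; then delete every rule of the form X → Y.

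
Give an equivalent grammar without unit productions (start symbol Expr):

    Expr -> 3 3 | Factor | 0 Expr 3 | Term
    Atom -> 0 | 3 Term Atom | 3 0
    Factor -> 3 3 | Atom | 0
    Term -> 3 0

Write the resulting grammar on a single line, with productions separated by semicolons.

Expr -> 3 0 | 0 | 3 Term Atom | 3 3 | 0 Expr 3; Atom -> 0 | 3 Term Atom | 3 0; Factor -> 0 | 3 Term Atom | 3 0 | 3 3; Term -> 3 0

Unit pairs: Expr ⇒* {Atom, Factor, Term}; Factor ⇒* {Atom}.
Replace each nonterminal's rules with the union of the non-unit rules of every nonterminal it unit-derives.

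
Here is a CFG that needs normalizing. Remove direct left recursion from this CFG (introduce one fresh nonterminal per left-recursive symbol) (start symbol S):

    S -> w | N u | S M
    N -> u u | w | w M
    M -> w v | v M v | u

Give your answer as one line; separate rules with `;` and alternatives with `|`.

S -> w S' | N u S'; N -> u u | w | w M; M -> w v | v M v | u; S' -> M S' | ε

S is directly left-recursive.
For S: α = {M}, β = {w, N u}. Rewrite as S → β S' and S' → α S' | ε.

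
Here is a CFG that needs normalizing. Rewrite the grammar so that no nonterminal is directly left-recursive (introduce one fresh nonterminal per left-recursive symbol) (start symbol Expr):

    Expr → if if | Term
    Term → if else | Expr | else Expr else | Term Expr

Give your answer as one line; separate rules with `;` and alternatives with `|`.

Expr → if if | Term; Term → if else Term1 | Expr Term1 | else Expr else Term1; Term1 → Expr Term1 | epsilon

Left recursion appears on Term.
For Term: α = {Expr}, β = {if else, Expr, else Expr else}. Rewrite as Term → β Term1 and Term1 → α Term1 | ε.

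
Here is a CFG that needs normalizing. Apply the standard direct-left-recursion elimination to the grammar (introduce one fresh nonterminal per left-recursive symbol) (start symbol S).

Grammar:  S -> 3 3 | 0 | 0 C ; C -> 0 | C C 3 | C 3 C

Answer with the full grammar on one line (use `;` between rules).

S -> 3 3 | 0 | 0 C; C -> 0 C'; C' -> C 3 C' | 3 C C' | ε

Directly left-recursive nonterminal: C.
For C: α = {C 3, 3 C}, β = {0}. Rewrite as C → β C' and C' → α C' | ε.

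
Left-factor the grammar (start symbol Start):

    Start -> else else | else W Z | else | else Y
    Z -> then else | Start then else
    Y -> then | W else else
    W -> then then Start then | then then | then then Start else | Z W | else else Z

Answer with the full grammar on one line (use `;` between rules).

Start -> else Start1; Z -> then else | Start then else; Y -> then | W else else; W -> Z W | else else Z | then then W1; Start1 -> else | W Z | eps | Y; W1 -> eps | Start W11; W11 -> then | else

Start has alternatives sharing prefix 'else': factor to Start → else Start1 with Start1 → else | W Z | ε | Y.
W has alternatives sharing prefix 'then then': factor to W → then then W1 with W1 → Start then | ε | Start else.
W1 has alternatives sharing prefix 'Start': factor to W1 → Start W11 with W11 → then | else.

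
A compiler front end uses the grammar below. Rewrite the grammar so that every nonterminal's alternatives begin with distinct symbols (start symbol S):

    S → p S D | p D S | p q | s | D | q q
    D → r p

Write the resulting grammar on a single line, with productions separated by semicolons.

S has alternatives sharing prefix 'p': factor to S → p S' with S' → S D | D S | q.

S → s | D | q q | p S'; D → r p; S' → S D | D S | q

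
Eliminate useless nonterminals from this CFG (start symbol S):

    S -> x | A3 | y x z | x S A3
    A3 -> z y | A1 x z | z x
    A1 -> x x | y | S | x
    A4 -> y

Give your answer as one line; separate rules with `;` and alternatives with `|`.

Generating nonterminals: {A1, A3, A4, S}.
Reachable from S after that: {A1, A3, S}.
Removed useless symbols: {A4} and every production mentioning them.

S -> x | A3 | y x z | x S A3; A3 -> z y | A1 x z | z x; A1 -> x x | y | S | x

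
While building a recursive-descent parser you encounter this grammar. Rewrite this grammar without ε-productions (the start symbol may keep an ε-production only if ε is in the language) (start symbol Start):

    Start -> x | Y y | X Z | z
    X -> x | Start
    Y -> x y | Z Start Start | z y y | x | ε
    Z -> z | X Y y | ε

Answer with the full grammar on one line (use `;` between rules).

Nullable nonterminals: {Y, Z}.
ε ∉ L(G), so no ε-production is kept.
Add the nullable-subset variants: Start → Y y gives Y y | y. Start → X Z gives X Z | X. Y → Z Start Start gives Z Start Start | Start Start. Z → X Y y gives X Y y | X y.

Start -> x | Y y | y | X Z | X | z; X -> x | Start; Y -> x y | Z Start Start | Start Start | z y y | x; Z -> z | X Y y | X y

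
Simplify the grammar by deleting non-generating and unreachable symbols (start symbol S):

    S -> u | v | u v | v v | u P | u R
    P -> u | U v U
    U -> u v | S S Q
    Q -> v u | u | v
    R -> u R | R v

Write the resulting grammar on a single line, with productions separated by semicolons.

S -> u | v | u v | v v | u P; P -> u | U v U; U -> u v | S S Q; Q -> v u | u | v

Generating nonterminals: {P, Q, S, U}.
Reachable from S after that: {P, Q, S, U}.
Removed useless symbols: {R} and every production mentioning them.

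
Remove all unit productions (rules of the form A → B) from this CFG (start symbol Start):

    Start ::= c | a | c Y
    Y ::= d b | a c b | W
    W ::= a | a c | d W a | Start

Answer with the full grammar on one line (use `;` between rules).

Start ::= c | a | c Y; Y ::= c | a | c Y | a c | d W a | d b | a c b; W ::= c | a | c Y | a c | d W a

Unit pairs: W ⇒* {Start}; Y ⇒* {Start, W}.
For each unit pair (A, B), copy every non-unit production of B to A, then drop all unit productions.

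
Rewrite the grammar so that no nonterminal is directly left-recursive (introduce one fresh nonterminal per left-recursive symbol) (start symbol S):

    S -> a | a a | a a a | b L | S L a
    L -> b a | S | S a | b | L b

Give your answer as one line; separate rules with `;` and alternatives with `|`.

S -> a S' | a a S' | a a a S' | b L S'; L -> b a L' | S L' | S a L' | b L'; S' -> L a S' | ε; L' -> b L' | ε

Directly left-recursive nonterminals: S, L.
For S: α = {L a}, β = {a, a a, a a a, b L}. Rewrite as S → β S' and S' → α S' | ε.
For L: α = {b}, β = {b a, S, S a, b}. Rewrite as L → β L' and L' → α L' | ε.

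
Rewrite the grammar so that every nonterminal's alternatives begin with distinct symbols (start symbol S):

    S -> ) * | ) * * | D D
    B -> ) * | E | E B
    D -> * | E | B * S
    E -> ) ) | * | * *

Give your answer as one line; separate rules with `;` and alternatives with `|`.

S has alternatives sharing prefix ') *': factor to S → ) * S' with S' → ε | *.
B has alternatives sharing prefix 'E': factor to B → E B' with B' → ε | B.
E has alternatives sharing prefix '*': factor to E → * E' with E' → ε | *.

S -> D D | ) * S'; B -> ) * | E B'; D -> * | E | B * S; E -> ) ) | * E'; S' -> ε | *; B' -> ε | B; E' -> ε | *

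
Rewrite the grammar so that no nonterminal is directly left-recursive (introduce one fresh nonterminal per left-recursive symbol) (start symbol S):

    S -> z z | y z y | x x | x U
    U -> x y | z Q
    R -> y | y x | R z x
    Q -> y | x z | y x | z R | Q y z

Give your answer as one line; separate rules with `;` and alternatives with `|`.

Left recursion appears on R, Q.
For R: α = {z x}, β = {y, y x}. Rewrite as R → β R' and R' → α R' | ε.
For Q: α = {y z}, β = {y, x z, y x, z R}. Rewrite as Q → β Q' and Q' → α Q' | ε.

S -> z z | y z y | x x | x U; U -> x y | z Q; R -> y R' | y x R'; Q -> y Q' | x z Q' | y x Q' | z R Q'; R' -> z x R' | ε; Q' -> y z Q' | ε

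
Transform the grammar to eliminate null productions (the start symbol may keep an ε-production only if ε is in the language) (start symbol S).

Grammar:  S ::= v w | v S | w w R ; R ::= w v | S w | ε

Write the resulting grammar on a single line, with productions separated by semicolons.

S ::= v w | v S | w w R | w w; R ::= w v | S w

The nullable symbols are {R}.
ε ∉ L(G), so no ε-production is kept.
Expand every rule over subsets of its nullable positions: S → w w R gives w w R | w w.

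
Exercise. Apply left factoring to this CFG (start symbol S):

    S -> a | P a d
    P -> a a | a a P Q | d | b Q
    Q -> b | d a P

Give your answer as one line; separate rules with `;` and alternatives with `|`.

S -> a | P a d; P -> d | b Q | a a P'; Q -> b | d a P; P' -> ε | P Q

P has alternatives sharing prefix 'a a': factor to P → a a P' with P' → ε | P Q.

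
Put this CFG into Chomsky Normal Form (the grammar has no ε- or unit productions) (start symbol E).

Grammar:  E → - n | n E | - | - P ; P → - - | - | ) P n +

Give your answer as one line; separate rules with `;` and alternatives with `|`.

E → X1 X2 | X2 E | - | X1 P; P → X1 X1 | - | X3 Y1; X1 → -; X2 → n; X3 → ); X4 → +; Y1 → P Y2; Y2 → X2 X4

Introduce a nonterminal for each terminal appearing in a rule of length ≥ 2: X1 → -, X2 → n, X3 → ), X4 → +.
Binarize each right-hand side of length ≥ 3 by chaining fresh nonterminals (Y1, Y2, …): affected rules were P → X3 P X2 X4.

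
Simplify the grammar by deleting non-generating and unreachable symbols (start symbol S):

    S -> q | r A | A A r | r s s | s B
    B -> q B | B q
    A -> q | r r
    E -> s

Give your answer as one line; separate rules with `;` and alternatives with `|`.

Generating nonterminals: {A, E, S}.
Reachable from S after that: {A, S}.
Removed useless symbols: {B, E} and every production mentioning them.

S -> q | r A | A A r | r s s; A -> q | r r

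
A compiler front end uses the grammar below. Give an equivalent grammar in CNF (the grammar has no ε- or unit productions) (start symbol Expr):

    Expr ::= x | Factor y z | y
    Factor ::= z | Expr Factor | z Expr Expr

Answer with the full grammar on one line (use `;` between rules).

Introduce a nonterminal for each terminal appearing in a rule of length ≥ 2: X1 → y, X2 → z.
Binarize each right-hand side of length ≥ 3 by chaining fresh nonterminals (Y1, Y2, …): affected rules were Expr → Factor X1 X2; Factor → X2 Expr Expr.

Expr ::= x | Factor Y1 | y; Factor ::= z | Expr Factor | X2 Y2; X1 ::= y; X2 ::= z; Y1 ::= X1 X2; Y2 ::= Expr Expr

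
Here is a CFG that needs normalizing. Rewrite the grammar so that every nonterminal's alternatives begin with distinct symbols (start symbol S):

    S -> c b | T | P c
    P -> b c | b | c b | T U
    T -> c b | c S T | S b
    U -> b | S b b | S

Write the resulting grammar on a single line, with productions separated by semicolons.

S -> c b | T | P c; P -> c b | T U | b P'; T -> S b | c T'; U -> b | S U'; P' -> c | ε; T' -> b | S T; U' -> b b | ε

P has alternatives sharing prefix 'b': factor to P → b P' with P' → c | ε.
T has alternatives sharing prefix 'c': factor to T → c T' with T' → b | S T.
U has alternatives sharing prefix 'S': factor to U → S U' with U' → b b | ε.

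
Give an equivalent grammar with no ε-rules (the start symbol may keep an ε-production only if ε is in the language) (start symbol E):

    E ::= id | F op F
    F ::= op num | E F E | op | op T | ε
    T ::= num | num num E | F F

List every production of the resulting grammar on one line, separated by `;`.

Nullable set = {F, T}.
ε ∉ L(G), so no ε-production is kept.
Expand every rule over subsets of its nullable positions: E → F op F gives F op F | F op | op F | op. F → E F E gives E F E | E E. T → F F gives F F | F.

E ::= id | F op F | F op | op F | op; F ::= op num | E F E | E E | op | op T; T ::= num | num num E | F F | F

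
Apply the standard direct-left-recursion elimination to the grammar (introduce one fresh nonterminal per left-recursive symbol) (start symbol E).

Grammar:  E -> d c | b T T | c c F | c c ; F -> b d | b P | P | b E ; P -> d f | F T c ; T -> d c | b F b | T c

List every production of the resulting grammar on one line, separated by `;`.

E -> d c | b T T | c c F | c c; F -> b d | b P | P | b E; P -> d f | F T c; T -> d c T' | b F b T'; T' -> c T' | eps

T is directly left-recursive.
For T: α = {c}, β = {d c, b F b}. Rewrite as T → β T' and T' → α T' | ε.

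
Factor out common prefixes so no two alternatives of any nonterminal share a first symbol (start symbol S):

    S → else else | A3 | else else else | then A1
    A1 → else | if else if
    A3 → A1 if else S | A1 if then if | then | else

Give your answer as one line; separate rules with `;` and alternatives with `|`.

S has alternatives sharing prefix 'else else': factor to S → else else S' with S' → ε | else.
A3 has alternatives sharing prefix 'A1 if': factor to A3 → A1 if A3' with A3' → else S | then if.

S → A3 | then A1 | else else S'; A1 → else | if else if; A3 → then | else | A1 if A3'; S' → epsilon | else; A3' → else S | then if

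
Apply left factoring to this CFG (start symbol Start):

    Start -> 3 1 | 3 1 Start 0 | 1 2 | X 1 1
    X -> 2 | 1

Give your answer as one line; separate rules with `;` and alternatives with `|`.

Start -> 1 2 | X 1 1 | 3 1 Start1; X -> 2 | 1; Start1 -> ε | Start 0

Start has alternatives sharing prefix '3 1': factor to Start → 3 1 Start1 with Start1 → ε | Start 0.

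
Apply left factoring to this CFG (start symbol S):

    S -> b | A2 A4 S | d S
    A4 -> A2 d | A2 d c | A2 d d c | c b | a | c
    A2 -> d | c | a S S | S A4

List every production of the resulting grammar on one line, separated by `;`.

S -> b | A2 A4 S | d S; A4 -> a | A2 d A4' | c A4''; A2 -> d | c | a S S | S A4; A4' -> ε | c | d c; A4'' -> b | ε

A4 has alternatives sharing prefix 'A2 d': factor to A4 → A2 d A4' with A4' → ε | c | d c.
A4 has alternatives sharing prefix 'c': factor to A4 → c A4'' with A4'' → b | ε.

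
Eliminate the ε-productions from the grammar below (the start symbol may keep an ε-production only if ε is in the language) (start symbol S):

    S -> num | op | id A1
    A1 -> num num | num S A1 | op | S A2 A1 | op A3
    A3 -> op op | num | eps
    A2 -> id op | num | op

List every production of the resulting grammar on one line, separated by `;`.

Nullable nonterminals: {A3}.
ε ∉ L(G), so no ε-production is kept.

S -> num | op | id A1; A1 -> num num | num S A1 | op | S A2 A1 | op A3; A3 -> op op | num; A2 -> id op | num | op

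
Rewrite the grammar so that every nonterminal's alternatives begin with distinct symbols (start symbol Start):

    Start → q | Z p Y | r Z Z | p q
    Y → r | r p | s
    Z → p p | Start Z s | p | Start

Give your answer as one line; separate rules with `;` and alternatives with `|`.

Start → q | Z p Y | r Z Z | p q; Y → s | r Y1; Z → p Z1 | Start Z2; Y1 → eps | p; Z1 → p | eps; Z2 → Z s | eps

Y has alternatives sharing prefix 'r': factor to Y → r Y1 with Y1 → ε | p.
Z has alternatives sharing prefix 'p': factor to Z → p Z1 with Z1 → p | ε.
Z has alternatives sharing prefix 'Start': factor to Z → Start Z2 with Z2 → Z s | ε.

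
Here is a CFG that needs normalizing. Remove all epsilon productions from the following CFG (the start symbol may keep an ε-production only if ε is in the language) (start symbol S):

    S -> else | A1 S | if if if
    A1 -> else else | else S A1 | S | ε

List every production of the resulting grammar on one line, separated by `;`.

S -> else | A1 S | if if if; A1 -> else else | else S A1 | else S | S

The nullable symbols are {A1}.
ε ∉ L(G), so no ε-production is kept.
Expand every rule over subsets of its nullable positions: A1 → else S A1 gives else S A1 | else S.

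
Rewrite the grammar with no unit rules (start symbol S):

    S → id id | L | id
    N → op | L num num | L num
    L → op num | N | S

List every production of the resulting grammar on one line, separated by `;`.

Unit pairs: L ⇒* {N, S}; S ⇒* {L, N}.
For every A with A ⇒* B via unit rules, add B's non-unit alternatives to A; then delete every rule of the form X → Y.

S → op num | id id | id | op | L num num | L num; N → op | L num num | L num; L → op num | id id | id | op | L num num | L num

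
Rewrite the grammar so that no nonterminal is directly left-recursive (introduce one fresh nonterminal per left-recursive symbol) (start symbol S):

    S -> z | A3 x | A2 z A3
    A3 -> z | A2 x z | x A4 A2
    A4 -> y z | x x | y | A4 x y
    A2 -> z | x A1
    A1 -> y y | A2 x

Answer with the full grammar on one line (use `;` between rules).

S -> z | A3 x | A2 z A3; A3 -> z | A2 x z | x A4 A2; A4 -> y z A4' | x x A4' | y A4'; A2 -> z | x A1; A1 -> y y | A2 x; A4' -> x y A4' | epsilon

Left recursion appears on A4.
For A4: α = {x y}, β = {y z, x x, y}. Rewrite as A4 → β A4' and A4' → α A4' | ε.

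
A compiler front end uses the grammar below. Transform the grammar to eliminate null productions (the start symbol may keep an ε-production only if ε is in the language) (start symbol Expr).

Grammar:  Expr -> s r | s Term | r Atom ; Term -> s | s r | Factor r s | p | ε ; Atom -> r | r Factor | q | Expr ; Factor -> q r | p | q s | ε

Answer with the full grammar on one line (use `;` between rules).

The nullable symbols are {Factor, Term}.
ε ∉ L(G), so no ε-production is kept.
For each production, add variants omitting each subset of nullable occurrences: Expr → s Term gives s Term | s. Term → Factor r s gives Factor r s | r s.

Expr -> s r | s Term | s | r Atom; Term -> s | s r | Factor r s | r s | p; Atom -> r | r Factor | q | Expr; Factor -> q r | p | q s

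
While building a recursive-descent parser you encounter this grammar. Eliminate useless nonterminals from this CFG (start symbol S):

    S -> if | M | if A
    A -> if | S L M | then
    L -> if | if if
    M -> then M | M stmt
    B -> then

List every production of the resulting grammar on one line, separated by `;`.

S -> if | if A; A -> if | then

Generating nonterminals: {A, B, L, S}.
Reachable from S after that: {A, S}.
Removed useless symbols: {B, L, M} and every production mentioning them.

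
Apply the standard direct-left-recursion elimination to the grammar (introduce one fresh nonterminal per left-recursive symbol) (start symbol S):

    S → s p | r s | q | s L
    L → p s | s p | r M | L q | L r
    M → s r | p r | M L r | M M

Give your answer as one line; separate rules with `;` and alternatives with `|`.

S → s p | r s | q | s L; L → p s L' | s p L' | r M L'; M → s r M' | p r M'; L' → q L' | r L' | ε; M' → L r M' | M M' | ε

Directly left-recursive nonterminals: L, M.
For L: α = {q, r}, β = {p s, s p, r M}. Rewrite as L → β L' and L' → α L' | ε.
For M: α = {L r, M}, β = {s r, p r}. Rewrite as M → β M' and M' → α M' | ε.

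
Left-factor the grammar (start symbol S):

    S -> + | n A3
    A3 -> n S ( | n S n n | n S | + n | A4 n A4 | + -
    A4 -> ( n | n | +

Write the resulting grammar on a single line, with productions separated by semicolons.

A3 has alternatives sharing prefix 'n S': factor to A3 → n S A3' with A3' → ( | n n | ε.
A3 has alternatives sharing prefix '+': factor to A3 → + A3'' with A3'' → n | -.

S -> + | n A3; A3 -> A4 n A4 | n S A3' | + A3''; A4 -> ( n | n | +; A3' -> ( | n n | ε; A3'' -> n | -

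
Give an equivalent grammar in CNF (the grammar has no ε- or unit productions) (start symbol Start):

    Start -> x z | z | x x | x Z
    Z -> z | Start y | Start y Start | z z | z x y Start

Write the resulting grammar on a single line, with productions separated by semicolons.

Introduce a nonterminal for each terminal appearing in a rule of length ≥ 2: X1 → x, X2 → z, X3 → y.
Binarize each right-hand side of length ≥ 3 by chaining fresh nonterminals (Y1, Y2, …): affected rules were Z → Start X3 Start; Z → X2 X1 X3 Start.

Start -> X1 X2 | z | X1 X1 | X1 Z; Z -> z | Start X3 | Start Y1 | X2 X2 | X2 Y2; X1 -> x; X2 -> z; X3 -> y; Y1 -> X3 Start; Y2 -> X1 Y3; Y3 -> X3 Start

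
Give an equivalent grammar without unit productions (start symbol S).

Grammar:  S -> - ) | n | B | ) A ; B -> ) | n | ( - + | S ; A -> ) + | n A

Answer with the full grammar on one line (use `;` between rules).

S -> ) | n | ( - + | - ) | ) A; B -> ) | n | ( - + | - ) | ) A; A -> ) + | n A

Unit pairs: B ⇒* {S}; S ⇒* {B}.
For every A with A ⇒* B via unit rules, add B's non-unit alternatives to A; then delete every rule of the form X → Y.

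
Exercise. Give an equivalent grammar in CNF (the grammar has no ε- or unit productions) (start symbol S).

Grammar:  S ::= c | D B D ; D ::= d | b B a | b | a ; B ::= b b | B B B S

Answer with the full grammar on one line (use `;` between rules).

Introduce a nonterminal for each terminal appearing in a rule of length ≥ 2: X1 → b, X2 → a.
Binarize each right-hand side of length ≥ 3 by chaining fresh nonterminals (Y1, Y2, …): affected rules were S → D B D; D → X1 B X2; B → B B B S.

S ::= c | D Y1; D ::= d | X1 Y2 | b | a; B ::= X1 X1 | B Y3; X1 ::= b; X2 ::= a; Y1 ::= B D; Y2 ::= B X2; Y3 ::= B Y4; Y4 ::= B S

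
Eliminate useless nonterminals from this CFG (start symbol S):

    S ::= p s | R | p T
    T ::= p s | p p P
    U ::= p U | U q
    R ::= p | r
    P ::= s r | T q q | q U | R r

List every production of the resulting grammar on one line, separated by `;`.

Generating nonterminals: {P, R, S, T}.
Reachable from S after that: {P, R, S, T}.
Removed useless symbols: {U} and every production mentioning them.

S ::= p s | R | p T; T ::= p s | p p P; R ::= p | r; P ::= s r | T q q | R r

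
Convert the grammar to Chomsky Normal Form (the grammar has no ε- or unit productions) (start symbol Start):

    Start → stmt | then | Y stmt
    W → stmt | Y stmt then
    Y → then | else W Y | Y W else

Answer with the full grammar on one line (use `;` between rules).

Start → stmt | then | Y X1; W → stmt | Y Y1; Y → then | X3 Y2 | Y Y3; X1 → stmt; X2 → then; X3 → else; Y1 → X1 X2; Y2 → W Y; Y3 → W X3

Introduce a nonterminal for each terminal appearing in a rule of length ≥ 2: X1 → stmt, X2 → then, X3 → else.
Binarize each right-hand side of length ≥ 3 by chaining fresh nonterminals (Y1, Y2, …): affected rules were W → Y X1 X2; Y → X3 W Y; Y → Y W X3.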